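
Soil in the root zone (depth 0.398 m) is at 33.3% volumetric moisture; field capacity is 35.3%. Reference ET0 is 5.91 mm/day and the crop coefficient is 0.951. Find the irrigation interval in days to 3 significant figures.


Approach: apply soil-water budget scheduling, SMD = (FC-theta)/100*depth*1000; ETc = ET0*Kc; interval = SMD/ETc.
Step 1 — soil moisture deficit:
  SMD = (35.3 - 33.3)/100 * 0.398 * 1000 = 7.9600 mm
Step 2 — daily crop ET (ETc = ET0*Kc):
  ETc = 5.91 * 0.951 = 5.6204 mm/day
Step 3 — irrigation interval (SMD/ETc):
  interval = 7.9600 / 5.6204 = 1.42 days
Therefore the irrigation interval = 1.42 days.


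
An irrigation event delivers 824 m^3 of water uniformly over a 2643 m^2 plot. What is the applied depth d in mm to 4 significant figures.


Approach: apply depth from volume over area, d = (V/A)*1000.
d = (824 / 2643) * 1000 = 311.8 mm
Therefore the applied depth d = 311.8 mm.


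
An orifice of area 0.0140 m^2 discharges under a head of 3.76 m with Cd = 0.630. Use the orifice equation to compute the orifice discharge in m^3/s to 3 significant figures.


Approach: apply the orifice equation, Q = Cd*A*sqrt(2*g*h).
Q = 0.630 * 0.0140 * sqrt(2*9.81*3.76) = 0.0758 m^3/s
Therefore the orifice discharge = 0.0758 m^3/s.


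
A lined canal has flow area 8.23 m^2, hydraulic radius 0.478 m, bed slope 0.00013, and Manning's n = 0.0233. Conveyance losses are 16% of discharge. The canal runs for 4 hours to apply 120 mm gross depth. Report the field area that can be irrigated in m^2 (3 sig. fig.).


Approach: apply Manning's equation with a conveyance and depth budget, Q = (1/n)*A*R^(2/3)*S^(1/2); Q_field = Q*(1-loss); Area = Q_field*t/(d/1000).
Step 1 — canal discharge (Manning's equation):
  Q = (1/0.0233) * 8.23 * 0.478^(2/3) * 0.00013^(1/2) = 2.4621 m^3/s
Step 2 — delivered flow: Q_field = 2.4621*(1 - 16/100) = 2.0681 m^3/s
Step 3 — volume delivered: V = 2.0681 * 4*3600 = 29781 m^3
Step 4 — area served: A = V / (depth/1000) = 29781 / 0.12 = 248000 m^2
Therefore the field area that can be irrigated = 248000 m^2.


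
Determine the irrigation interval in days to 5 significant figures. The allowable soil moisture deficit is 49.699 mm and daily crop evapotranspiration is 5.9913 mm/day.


Approach: apply the irrigation interval relation, interval = SMD / ETc.
interval = 49.699 / 5.9913 = 8.2952 days
Therefore the irrigation interval = 8.2952 days.


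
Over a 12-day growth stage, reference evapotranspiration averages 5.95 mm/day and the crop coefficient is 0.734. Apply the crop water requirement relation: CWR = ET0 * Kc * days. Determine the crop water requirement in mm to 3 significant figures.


CWR = 5.95 * 0.734 * 12 = 52.4 mm
Therefore the crop water requirement = 52.4 mm.


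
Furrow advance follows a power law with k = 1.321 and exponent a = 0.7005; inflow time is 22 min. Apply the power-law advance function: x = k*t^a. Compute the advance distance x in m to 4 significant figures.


x = 1.321 * 22^0.7005 = 11.52 m
Therefore the advance distance x = 11.52 m.


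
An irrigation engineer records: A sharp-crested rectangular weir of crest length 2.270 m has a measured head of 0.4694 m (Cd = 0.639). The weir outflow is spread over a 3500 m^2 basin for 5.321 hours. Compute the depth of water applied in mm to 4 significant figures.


Approach: apply the rectangular weir equation with a volume-to-depth conversion, Q = (2/3)*Cd*L*sqrt(2g)*H^1.5; d = Q*t/A * 1000.
Step 1 — weir discharge:
  Q = (2/3)*0.639*2.270*sqrt(2*9.81)*0.4694^1.5 = 1.37753 m^3/s
Step 2 — volume: V = 1.37753 * 5.321*3600 = 26387.3 m^3
Step 3 — depth: d = V/A * 1000 = 26387.3/3500 * 1000 = 7539 mm
Therefore the depth of water applied = 7539 mm.


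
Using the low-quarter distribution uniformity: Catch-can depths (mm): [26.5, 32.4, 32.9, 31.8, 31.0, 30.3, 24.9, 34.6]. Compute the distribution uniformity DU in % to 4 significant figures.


Approach: apply the low-quarter distribution uniformity, DU = (mean of lowest quarter of readings / overall mean)*100.
sorted lowest 2 of 8: [24.9, 26.5] -> mean = 25.7000 mm
overall mean = 30.5500 mm
DU = (25.7000/30.5500)*100 = 84.12 %
Therefore the distribution uniformity DU = 84.12 %.


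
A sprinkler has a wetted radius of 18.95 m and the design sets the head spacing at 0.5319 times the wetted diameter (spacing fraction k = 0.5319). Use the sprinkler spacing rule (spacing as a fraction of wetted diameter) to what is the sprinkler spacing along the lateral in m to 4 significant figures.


Approach: apply the sprinkler spacing rule (spacing as a fraction of wetted diameter), S = k*(2*R).
S = 0.5319 * (2 * 18.95) = 20.16 m
Therefore the sprinkler spacing along the lateral = 20.16 m.


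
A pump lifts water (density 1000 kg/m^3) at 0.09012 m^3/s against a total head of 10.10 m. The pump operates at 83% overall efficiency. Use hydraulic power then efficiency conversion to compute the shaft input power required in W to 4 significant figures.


Approach: apply hydraulic power then efficiency conversion, P = rho*g*Q*H; P_in = P/eta.
Step 1 — hydraulic power (P = rho*g*Q*H):
  P = 1000 * 9.81 * 0.09012 * 10.10 = 8929.18 W
Step 2 — input power: P_in = P/eta = 8929.18 / 0.83 = 10760 W
Therefore the shaft input power required = 10760 W.


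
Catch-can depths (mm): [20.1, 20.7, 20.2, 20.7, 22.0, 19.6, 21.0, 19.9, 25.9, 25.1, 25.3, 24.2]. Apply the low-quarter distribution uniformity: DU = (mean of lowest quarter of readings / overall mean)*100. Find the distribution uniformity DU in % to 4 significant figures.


sorted lowest 3 of 12: [19.6, 19.9, 20.1] -> mean = 19.8667 mm
overall mean = 22.0583 mm
DU = (19.8667/22.0583)*100 = 90.06 %
Therefore the distribution uniformity DU = 90.06 %.


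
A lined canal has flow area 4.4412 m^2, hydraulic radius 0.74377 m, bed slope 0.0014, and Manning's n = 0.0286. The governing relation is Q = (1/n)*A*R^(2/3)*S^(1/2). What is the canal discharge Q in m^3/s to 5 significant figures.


Q = (1/0.0286) * 4.4412 * 0.74377^(2/3) * 0.0014^(1/2) = 4.7697 m^3/s
Therefore the canal discharge Q = 4.7697 m^3/s.


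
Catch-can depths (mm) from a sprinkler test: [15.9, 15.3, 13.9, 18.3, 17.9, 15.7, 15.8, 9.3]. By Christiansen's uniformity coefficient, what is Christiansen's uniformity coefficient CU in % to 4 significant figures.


Approach: apply Christiansen's uniformity coefficient, CU = (1 - mean_abs_deviation/mean)*100.
mean = 15.2625 mm
mean |d_i - mean| = 1.83125 mm
CU = (1 - 1.83125/15.2625)*100 = 88.00 %
Therefore Christiansen's uniformity coefficient CU = 88.00 %.


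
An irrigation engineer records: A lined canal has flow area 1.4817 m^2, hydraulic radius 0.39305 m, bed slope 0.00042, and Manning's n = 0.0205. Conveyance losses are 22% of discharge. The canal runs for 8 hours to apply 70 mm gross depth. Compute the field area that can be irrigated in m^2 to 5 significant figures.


Approach: apply Manning's equation with a conveyance and depth budget, Q = (1/n)*A*R^(2/3)*S^(1/2); Q_field = Q*(1-loss); Area = Q_field*t/(d/1000).
Step 1 — canal discharge (Manning's equation):
  Q = (1/0.0205) * 1.4817 * 0.39305^(2/3) * 0.00042^(1/2) = 0.7948093 m^3/s
Step 2 — delivered flow: Q_field = 0.7948093*(1 - 22/100) = 0.6199512 m^3/s
Step 3 — volume delivered: V = 0.6199512 * 8*3600 = 17854.60 m^3
Step 4 — area served: A = V / (depth/1000) = 17854.60 / 0.07 = 255070 m^2
Therefore the field area that can be irrigated = 255070 m^2.


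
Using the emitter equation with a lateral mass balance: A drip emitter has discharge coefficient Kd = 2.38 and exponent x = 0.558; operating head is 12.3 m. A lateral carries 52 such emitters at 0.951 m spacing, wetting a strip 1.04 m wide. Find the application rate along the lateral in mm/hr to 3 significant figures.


Approach: apply the emitter equation with a lateral mass balance, q = Kd*h^x; Q = n*q; rate = Q/(n*spacing*width).
Step 1 — single emitter flow (q = Kd*h^x):
  q = 2.38 * 12.3^0.558 = 9.6548 L/hr
Step 2 — total lateral flow: Q = 52 * 9.6548 = 502.05 L/hr
Step 3 — wetted area: A = 52 * 0.951 * 1.04 = 51.430 m^2
Step 4 — application rate: Q/A = 502.05/51.430 = 9.76 mm/hr
Therefore the application rate along the lateral = 9.76 mm/hr.


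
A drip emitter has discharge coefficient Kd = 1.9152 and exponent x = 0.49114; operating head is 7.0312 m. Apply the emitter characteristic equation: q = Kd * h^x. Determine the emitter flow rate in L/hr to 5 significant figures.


q = 1.9152 * 7.0312^0.49114 = 4.9914 L/hr
Therefore the emitter flow rate = 4.9914 L/hr.


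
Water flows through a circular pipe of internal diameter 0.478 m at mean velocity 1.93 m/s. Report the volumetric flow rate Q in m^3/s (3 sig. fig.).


Approach: apply the continuity equation for pipe flow, Q = A * v with A = pi*(D/2)^2.
A = pi*(0.478/2)^2 = 0.17945 m^2
Q = 0.17945 * 1.93 = 0.346 m^3/s
Therefore the volumetric flow rate Q = 0.346 m^3/s.


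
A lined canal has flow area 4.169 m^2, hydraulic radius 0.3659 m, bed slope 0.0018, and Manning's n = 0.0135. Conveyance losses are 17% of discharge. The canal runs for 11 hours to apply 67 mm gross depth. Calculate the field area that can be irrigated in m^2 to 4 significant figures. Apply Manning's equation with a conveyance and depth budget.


Approach: apply Manning's equation with a conveyance and depth budget, Q = (1/n)*A*R^(2/3)*S^(1/2); Q_field = Q*(1-loss); Area = Q_field*t/(d/1000).
Step 1 — canal discharge (Manning's equation):
  Q = (1/0.0135) * 4.169 * 0.3659^(2/3) * 0.0018^(1/2) = 6.70259 m^3/s
Step 2 — delivered flow: Q_field = 6.70259*(1 - 17/100) = 5.56315 m^3/s
Step 3 — volume delivered: V = 5.56315 * 11*3600 = 220301 m^3
Step 4 — area served: A = V / (depth/1000) = 220301 / 0.067 = 3288000 m^2
Therefore the field area that can be irrigated = 3288000 m^2.


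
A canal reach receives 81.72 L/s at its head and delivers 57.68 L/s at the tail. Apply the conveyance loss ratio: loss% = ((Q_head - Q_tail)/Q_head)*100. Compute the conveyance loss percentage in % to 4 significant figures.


loss = ((81.72 - 57.68)/81.72)*100 = 29.42 %
Therefore the conveyance loss percentage = 29.42 %.


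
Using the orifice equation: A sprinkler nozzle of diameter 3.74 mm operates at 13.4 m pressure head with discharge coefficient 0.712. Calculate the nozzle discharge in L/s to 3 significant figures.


Approach: apply the orifice equation, Q = Cd*A*sqrt(2*g*h), A = pi*(d/2)^2.
A = pi*(3.74e-3/2)^2 = 1.0986e-05 m^2
Q = 0.712 * 1.0986e-05 * sqrt(2*9.81*13.4) * 1000 = 0.127 L/s
Therefore the nozzle discharge = 0.127 L/s.


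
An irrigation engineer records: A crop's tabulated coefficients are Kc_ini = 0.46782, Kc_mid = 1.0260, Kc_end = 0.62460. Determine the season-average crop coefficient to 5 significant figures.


Approach: apply a simple seasonal average, Kc_avg = (Kc_ini + Kc_mid + Kc_end)/3.
Kc_avg = (0.46782 + 1.0260 + 0.62460)/3 = 0.70614
Therefore the season-average crop coefficient = 0.70614.


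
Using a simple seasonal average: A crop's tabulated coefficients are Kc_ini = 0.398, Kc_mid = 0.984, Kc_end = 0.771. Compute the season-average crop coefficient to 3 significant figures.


Approach: apply a simple seasonal average, Kc_avg = (Kc_ini + Kc_mid + Kc_end)/3.
Kc_avg = (0.398 + 0.984 + 0.771)/3 = 0.718
Therefore the season-average crop coefficient = 0.718.


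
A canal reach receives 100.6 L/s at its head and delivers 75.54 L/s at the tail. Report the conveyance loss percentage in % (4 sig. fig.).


Approach: apply the conveyance loss ratio, loss% = ((Q_head - Q_tail)/Q_head)*100.
loss = ((100.6 - 75.54)/100.6)*100 = 24.91 %
Therefore the conveyance loss percentage = 24.91 %.


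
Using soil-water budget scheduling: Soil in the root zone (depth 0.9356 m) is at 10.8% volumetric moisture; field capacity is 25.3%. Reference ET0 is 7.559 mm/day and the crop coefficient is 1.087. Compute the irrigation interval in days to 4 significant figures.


Approach: apply soil-water budget scheduling, SMD = (FC-theta)/100*depth*1000; ETc = ET0*Kc; interval = SMD/ETc.
Step 1 — soil moisture deficit:
  SMD = (25.3 - 10.8)/100 * 0.9356 * 1000 = 135.662 mm
Step 2 — daily crop ET (ETc = ET0*Kc):
  ETc = 7.559 * 1.087 = 8.21663 mm/day
Step 3 — irrigation interval (SMD/ETc):
  interval = 135.662 / 8.21663 = 16.51 days
Therefore the irrigation interval = 16.51 days.


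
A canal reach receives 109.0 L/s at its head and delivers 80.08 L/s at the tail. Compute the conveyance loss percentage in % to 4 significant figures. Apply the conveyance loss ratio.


Approach: apply the conveyance loss ratio, loss% = ((Q_head - Q_tail)/Q_head)*100.
loss = ((109.0 - 80.08)/109.0)*100 = 26.53 %
Therefore the conveyance loss percentage = 26.53 %.


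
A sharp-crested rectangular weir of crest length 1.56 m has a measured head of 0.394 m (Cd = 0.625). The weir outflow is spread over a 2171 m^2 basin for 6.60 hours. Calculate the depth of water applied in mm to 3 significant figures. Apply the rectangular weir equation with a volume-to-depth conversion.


Approach: apply the rectangular weir equation with a volume-to-depth conversion, Q = (2/3)*Cd*L*sqrt(2g)*H^1.5; d = Q*t/A * 1000.
Step 1 — weir discharge:
  Q = (2/3)*0.625*1.56*sqrt(2*9.81)*0.394^1.5 = 0.71204 m^3/s
Step 2 — volume: V = 0.71204 * 6.60*3600 = 16918 m^3
Step 3 — depth: d = V/A * 1000 = 16918/2171 * 1000 = 7790 mm
Therefore the depth of water applied = 7790 mm.


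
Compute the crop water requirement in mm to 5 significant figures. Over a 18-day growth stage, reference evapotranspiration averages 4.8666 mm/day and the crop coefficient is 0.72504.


Approach: apply the crop water requirement relation, CWR = ET0 * Kc * days.
CWR = 4.8666 * 0.72504 * 18 = 63.513 mm
Therefore the crop water requirement = 63.513 mm.


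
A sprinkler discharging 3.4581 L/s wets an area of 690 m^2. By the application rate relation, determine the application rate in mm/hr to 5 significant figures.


Approach: apply the application rate relation, rate = (Q/A)*3600.
rate = (3.4581 / 690) * 3600 = 18.042 mm/hr
Therefore the application rate = 18.042 mm/hr.


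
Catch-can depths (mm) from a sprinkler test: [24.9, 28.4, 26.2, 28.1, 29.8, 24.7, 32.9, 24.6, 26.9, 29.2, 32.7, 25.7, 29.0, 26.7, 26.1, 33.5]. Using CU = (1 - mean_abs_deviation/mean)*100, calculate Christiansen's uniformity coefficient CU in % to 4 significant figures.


mean = 28.0875 mm
mean |d_i - mean| = 2.36250 mm
CU = (1 - 2.36250/28.0875)*100 = 91.59 %
Therefore Christiansen's uniformity coefficient CU = 91.59 %.


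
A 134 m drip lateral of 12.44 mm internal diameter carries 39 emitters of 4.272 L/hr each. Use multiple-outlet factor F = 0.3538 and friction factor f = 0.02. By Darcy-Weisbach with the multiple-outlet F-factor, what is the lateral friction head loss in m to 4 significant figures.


Approach: apply Darcy-Weisbach with the multiple-outlet F-factor, Q = n*q/(3600*1000) m^3/s; v = Q/A; hf = F*f*(L/D)*(v^2/(2g)).
Q = 39*4.272/(3600*1000) = 4.62800e-05 m^3/s
A = pi*(12.44e-3/2)^2 = 1.21543e-04 m^2, so v = Q/A = 0.380770 m/s
hf = 0.3538*0.02*(134/0.01244)*(0.380770^2/(2*9.81)) = 0.5632 m
Therefore the lateral friction head loss = 0.5632 m.


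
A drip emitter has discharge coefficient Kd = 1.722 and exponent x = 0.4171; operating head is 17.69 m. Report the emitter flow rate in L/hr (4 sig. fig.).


Approach: apply the emitter characteristic equation, q = Kd * h^x.
q = 1.722 * 17.69^0.4171 = 5.708 L/hr
Therefore the emitter flow rate = 5.708 L/hr.


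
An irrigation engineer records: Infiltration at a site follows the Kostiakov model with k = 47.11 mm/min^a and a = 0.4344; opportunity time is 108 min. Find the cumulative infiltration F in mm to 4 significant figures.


Approach: apply the Kostiakov infiltration equation, F = k*t^a.
F = 47.11 * 108^0.4344 = 360.1 mm
Therefore the cumulative infiltration F = 360.1 mm.


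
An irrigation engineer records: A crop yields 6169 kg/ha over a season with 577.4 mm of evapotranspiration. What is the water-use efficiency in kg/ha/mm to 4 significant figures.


Approach: apply the water-use efficiency ratio, WUE = yield/ET.
WUE = 6169 / 577.4 = 10.68 kg/ha/mm
Therefore the water-use efficiency = 10.68 kg/ha/mm.


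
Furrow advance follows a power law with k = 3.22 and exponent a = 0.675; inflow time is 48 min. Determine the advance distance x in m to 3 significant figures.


Approach: apply the power-law advance function, x = k*t^a.
x = 3.22 * 48^0.675 = 43.9 m
Therefore the advance distance x = 43.9 m.


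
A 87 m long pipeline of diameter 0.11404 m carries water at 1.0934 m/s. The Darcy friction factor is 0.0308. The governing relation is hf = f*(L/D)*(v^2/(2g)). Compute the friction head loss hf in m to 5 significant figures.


hf = 0.0308 * (87/0.11404) * (1.0934^2 / (2*9.81))
hf = 1.4318 m
Therefore the friction head loss hf = 1.4318 m.


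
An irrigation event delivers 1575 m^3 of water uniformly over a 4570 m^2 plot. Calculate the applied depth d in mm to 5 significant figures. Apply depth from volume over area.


Approach: apply depth from volume over area, d = (V/A)*1000.
d = (1575 / 4570) * 1000 = 344.64 mm
Therefore the applied depth d = 344.64 mm.


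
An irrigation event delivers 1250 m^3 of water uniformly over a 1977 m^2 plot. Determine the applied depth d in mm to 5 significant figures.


Approach: apply depth from volume over area, d = (V/A)*1000.
d = (1250 / 1977) * 1000 = 632.27 mm
Therefore the applied depth d = 632.27 mm.


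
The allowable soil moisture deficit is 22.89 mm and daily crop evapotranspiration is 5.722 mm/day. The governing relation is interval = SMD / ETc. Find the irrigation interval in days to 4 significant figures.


interval = 22.89 / 5.722 = 4.000 days
Therefore the irrigation interval = 4.000 days.


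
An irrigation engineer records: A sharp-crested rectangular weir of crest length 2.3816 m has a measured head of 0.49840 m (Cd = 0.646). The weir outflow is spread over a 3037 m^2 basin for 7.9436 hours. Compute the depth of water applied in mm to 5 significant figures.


Approach: apply the rectangular weir equation with a volume-to-depth conversion, Q = (2/3)*Cd*L*sqrt(2g)*H^1.5; d = Q*t/A * 1000.
Step 1 — weir discharge:
  Q = (2/3)*0.646*2.3816*sqrt(2*9.81)*0.49840^1.5 = 1.598552 m^3/s
Step 2 — volume: V = 1.598552 * 7.9436*3600 = 45713.71 m^3
Step 3 — depth: d = V/A * 1000 = 45713.71/3037 * 1000 = 15052 mm
Therefore the depth of water applied = 15052 mm.


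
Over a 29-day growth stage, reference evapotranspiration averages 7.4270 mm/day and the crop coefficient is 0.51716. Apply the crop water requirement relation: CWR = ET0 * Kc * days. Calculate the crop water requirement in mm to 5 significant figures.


CWR = 7.4270 * 0.51716 * 29 = 111.39 mm
Therefore the crop water requirement = 111.39 mm.


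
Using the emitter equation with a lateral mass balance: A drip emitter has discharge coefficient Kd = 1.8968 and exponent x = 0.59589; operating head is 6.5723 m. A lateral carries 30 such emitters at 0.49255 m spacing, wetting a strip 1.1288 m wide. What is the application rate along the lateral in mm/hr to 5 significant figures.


Approach: apply the emitter equation with a lateral mass balance, q = Kd*h^x; Q = n*q; rate = Q/(n*spacing*width).
Step 1 — single emitter flow (q = Kd*h^x):
  q = 1.8968 * 6.5723^0.59589 = 5.824936 L/hr
Step 2 — total lateral flow: Q = 30 * 5.824936 = 174.7481 L/hr
Step 3 — wetted area: A = 30 * 0.49255 * 1.1288 = 16.67971 m^2
Step 4 — application rate: Q/A = 174.7481/16.67971 = 10.477 mm/hr
Therefore the application rate along the lateral = 10.477 mm/hr.


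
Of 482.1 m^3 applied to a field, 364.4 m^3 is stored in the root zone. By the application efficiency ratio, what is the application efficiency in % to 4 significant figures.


Approach: apply the application efficiency ratio, Ea = (stored/applied)*100.
Ea = (364.4/482.1)*100 = 75.59 %
Therefore the application efficiency = 75.59 %.


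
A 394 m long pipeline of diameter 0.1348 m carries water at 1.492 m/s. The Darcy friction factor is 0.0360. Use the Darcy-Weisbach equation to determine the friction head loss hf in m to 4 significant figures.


Approach: apply the Darcy-Weisbach equation, hf = f*(L/D)*(v^2/(2g)).
hf = 0.0360 * (394/0.1348) * (1.492^2 / (2*9.81))
hf = 11.94 m
Therefore the friction head loss hf = 11.94 m.


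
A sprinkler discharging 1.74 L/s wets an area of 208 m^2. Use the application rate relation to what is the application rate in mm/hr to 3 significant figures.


Approach: apply the application rate relation, rate = (Q/A)*3600.
rate = (1.74 / 208) * 3600 = 30.1 mm/hr
Therefore the application rate = 30.1 mm/hr.


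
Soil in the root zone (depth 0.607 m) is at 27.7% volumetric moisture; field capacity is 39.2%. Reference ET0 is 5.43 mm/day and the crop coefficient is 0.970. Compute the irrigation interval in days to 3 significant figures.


Approach: apply soil-water budget scheduling, SMD = (FC-theta)/100*depth*1000; ETc = ET0*Kc; interval = SMD/ETc.
Step 1 — soil moisture deficit:
  SMD = (39.2 - 27.7)/100 * 0.607 * 1000 = 69.805 mm
Step 2 — daily crop ET (ETc = ET0*Kc):
  ETc = 5.43 * 0.970 = 5.2671 mm/day
Step 3 — irrigation interval (SMD/ETc):
  interval = 69.805 / 5.2671 = 13.3 days
Therefore the irrigation interval = 13.3 days.


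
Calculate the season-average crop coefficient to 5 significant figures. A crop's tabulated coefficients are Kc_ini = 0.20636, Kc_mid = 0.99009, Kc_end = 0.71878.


Approach: apply a simple seasonal average, Kc_avg = (Kc_ini + Kc_mid + Kc_end)/3.
Kc_avg = (0.20636 + 0.99009 + 0.71878)/3 = 0.63841
Therefore the season-average crop coefficient = 0.63841.


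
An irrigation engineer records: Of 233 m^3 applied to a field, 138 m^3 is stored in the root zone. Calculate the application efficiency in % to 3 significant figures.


Approach: apply the application efficiency ratio, Ea = (stored/applied)*100.
Ea = (138/233)*100 = 59.2 %
Therefore the application efficiency = 59.2 %.


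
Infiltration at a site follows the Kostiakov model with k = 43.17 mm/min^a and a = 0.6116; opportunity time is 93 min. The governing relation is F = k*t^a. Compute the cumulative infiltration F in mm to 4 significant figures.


F = 43.17 * 93^0.6116 = 690.4 mm
Therefore the cumulative infiltration F = 690.4 mm.


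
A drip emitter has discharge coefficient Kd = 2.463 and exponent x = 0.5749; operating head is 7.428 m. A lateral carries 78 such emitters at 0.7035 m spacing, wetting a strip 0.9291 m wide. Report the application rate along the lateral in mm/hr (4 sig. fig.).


Approach: apply the emitter equation with a lateral mass balance, q = Kd*h^x; Q = n*q; rate = Q/(n*spacing*width).
Step 1 — single emitter flow (q = Kd*h^x):
  q = 2.463 * 7.428^0.5749 = 7.80061 L/hr
Step 2 — total lateral flow: Q = 78 * 7.80061 = 608.448 L/hr
Step 3 — wetted area: A = 78 * 0.7035 * 0.9291 = 50.9825 m^2
Step 4 — application rate: Q/A = 608.448/50.9825 = 11.93 mm/hr
Therefore the application rate along the lateral = 11.93 mm/hr.


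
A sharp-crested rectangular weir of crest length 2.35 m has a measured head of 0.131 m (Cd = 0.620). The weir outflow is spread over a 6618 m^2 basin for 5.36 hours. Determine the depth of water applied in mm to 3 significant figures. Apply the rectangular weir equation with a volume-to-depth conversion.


Approach: apply the rectangular weir equation with a volume-to-depth conversion, Q = (2/3)*Cd*L*sqrt(2g)*H^1.5; d = Q*t/A * 1000.
Step 1 — weir discharge:
  Q = (2/3)*0.620*2.35*sqrt(2*9.81)*0.131^1.5 = 0.20400 m^3/s
Step 2 — volume: V = 0.20400 * 5.36*3600 = 3936.3 m^3
Step 3 — depth: d = V/A * 1000 = 3936.3/6618 * 1000 = 595 mm
Therefore the depth of water applied = 595 mm.


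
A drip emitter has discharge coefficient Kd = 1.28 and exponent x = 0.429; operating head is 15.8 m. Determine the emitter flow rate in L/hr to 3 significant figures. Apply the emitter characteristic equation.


Approach: apply the emitter characteristic equation, q = Kd * h^x.
q = 1.28 * 15.8^0.429 = 4.18 L/hr
Therefore the emitter flow rate = 4.18 L/hr.


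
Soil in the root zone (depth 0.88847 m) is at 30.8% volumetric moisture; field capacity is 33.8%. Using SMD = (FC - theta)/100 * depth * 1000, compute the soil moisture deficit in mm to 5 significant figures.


SMD = (33.8 - 30.8)/100 * 0.88847 * 1000 = 26.654 mm
Therefore the soil moisture deficit = 26.654 mm.


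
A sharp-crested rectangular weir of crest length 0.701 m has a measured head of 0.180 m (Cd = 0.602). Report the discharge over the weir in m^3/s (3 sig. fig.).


Approach: apply the rectangular weir equation, Q = (2/3)*Cd*L*sqrt(2g)*H^1.5.
Q = (2/3)*0.602*0.701*sqrt(2*9.81)*0.180^1.5 = 0.0952 m^3/s
Therefore the discharge over the weir = 0.0952 m^3/s.


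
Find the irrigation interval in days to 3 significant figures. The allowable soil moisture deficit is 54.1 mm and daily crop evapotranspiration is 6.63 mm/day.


Approach: apply the irrigation interval relation, interval = SMD / ETc.
interval = 54.1 / 6.63 = 8.16 days
Therefore the irrigation interval = 8.16 days.


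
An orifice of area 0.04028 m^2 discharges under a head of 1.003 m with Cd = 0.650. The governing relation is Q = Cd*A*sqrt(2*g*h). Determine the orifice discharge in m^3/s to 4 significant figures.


Q = 0.650 * 0.04028 * sqrt(2*9.81*1.003) = 0.1161 m^3/s
Therefore the orifice discharge = 0.1161 m^3/s.


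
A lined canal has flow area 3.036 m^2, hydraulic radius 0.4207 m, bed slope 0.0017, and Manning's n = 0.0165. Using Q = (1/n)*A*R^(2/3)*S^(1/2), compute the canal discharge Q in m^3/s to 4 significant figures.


Q = (1/0.0165) * 3.036 * 0.4207^(2/3) * 0.0017^(1/2) = 4.259 m^3/s
Therefore the canal discharge Q = 4.259 m^3/s.


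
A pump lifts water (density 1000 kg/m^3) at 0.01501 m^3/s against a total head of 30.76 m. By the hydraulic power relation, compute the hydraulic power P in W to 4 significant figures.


Approach: apply the hydraulic power relation, P = rho*g*Q*H.
P = 1000 * 9.81 * 0.01501 * 30.76 = 4529 W
Therefore the hydraulic power P = 4529 W.


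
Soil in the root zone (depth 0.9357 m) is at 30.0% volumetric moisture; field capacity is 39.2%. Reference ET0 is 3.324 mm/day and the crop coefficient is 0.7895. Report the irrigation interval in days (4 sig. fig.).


Approach: apply soil-water budget scheduling, SMD = (FC-theta)/100*depth*1000; ETc = ET0*Kc; interval = SMD/ETc.
Step 1 — soil moisture deficit:
  SMD = (39.2 - 30.0)/100 * 0.9357 * 1000 = 86.0844 mm
Step 2 — daily crop ET (ETc = ET0*Kc):
  ETc = 3.324 * 0.7895 = 2.62430 mm/day
Step 3 — irrigation interval (SMD/ETc):
  interval = 86.0844 / 2.62430 = 32.80 days
Therefore the irrigation interval = 32.80 days.


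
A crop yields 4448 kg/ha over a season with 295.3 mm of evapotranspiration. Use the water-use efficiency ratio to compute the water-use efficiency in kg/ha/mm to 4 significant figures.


Approach: apply the water-use efficiency ratio, WUE = yield/ET.
WUE = 4448 / 295.3 = 15.06 kg/ha/mm
Therefore the water-use efficiency = 15.06 kg/ha/mm.


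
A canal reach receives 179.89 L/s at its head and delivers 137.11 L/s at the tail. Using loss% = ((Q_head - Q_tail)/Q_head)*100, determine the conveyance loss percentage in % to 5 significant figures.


loss = ((179.89 - 137.11)/179.89)*100 = 23.781 %
Therefore the conveyance loss percentage = 23.781 %.


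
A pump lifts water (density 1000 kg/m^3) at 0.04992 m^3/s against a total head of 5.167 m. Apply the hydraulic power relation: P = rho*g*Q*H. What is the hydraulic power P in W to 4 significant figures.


P = 1000 * 9.81 * 0.04992 * 5.167 = 2530 W
Therefore the hydraulic power P = 2530 W.


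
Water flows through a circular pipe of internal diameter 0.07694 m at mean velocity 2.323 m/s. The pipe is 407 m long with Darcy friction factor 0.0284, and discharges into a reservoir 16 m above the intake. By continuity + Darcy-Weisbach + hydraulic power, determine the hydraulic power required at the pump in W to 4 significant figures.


Approach: apply continuity + Darcy-Weisbach + hydraulic power, Q = A*v; hf = f*(L/D)*(v^2/(2g)); H = static + hf; P = rho*g*Q*H.
Step 1 — flow rate (continuity, Q = A*v):
  A = pi*(0.07694/2)^2 = 0.00464937 m^2
  Q = 0.00464937 * 2.323 = 0.0108005 m^3/s
Step 2 — friction head loss (Darcy-Weisbach):
  hf = 0.0284 * (407/0.07694) * (2.323^2 / (2*9.81))
  hf = 41.3200 m
Step 3 — total head: H = 16 + 41.3200 = 57.3200 m
Step 4 — hydraulic power (P = rho*g*Q*H):
  P = 1000 * 9.81 * 0.0108005 * 57.3200 = 6073 W
Therefore the hydraulic power required at the pump = 6073 W.


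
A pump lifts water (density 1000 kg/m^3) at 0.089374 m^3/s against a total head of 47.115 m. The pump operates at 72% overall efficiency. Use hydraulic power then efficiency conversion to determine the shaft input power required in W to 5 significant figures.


Approach: apply hydraulic power then efficiency conversion, P = rho*g*Q*H; P_in = P/eta.
Step 1 — hydraulic power (P = rho*g*Q*H):
  P = 1000 * 9.81 * 0.089374 * 47.115 = 41308.50 W
Step 2 — input power: P_in = P/eta = 41308.50 / 0.72 = 57373 W
Therefore the shaft input power required = 57373 W.


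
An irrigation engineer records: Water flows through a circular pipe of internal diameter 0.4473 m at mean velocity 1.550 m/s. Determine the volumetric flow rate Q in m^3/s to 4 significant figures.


Approach: apply the continuity equation for pipe flow, Q = A * v with A = pi*(D/2)^2.
A = pi*(0.4473/2)^2 = 0.157140 m^2
Q = 0.157140 * 1.550 = 0.2436 m^3/s
Therefore the volumetric flow rate Q = 0.2436 m^3/s.


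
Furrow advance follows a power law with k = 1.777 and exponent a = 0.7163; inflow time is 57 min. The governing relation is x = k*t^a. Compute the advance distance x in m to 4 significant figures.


x = 1.777 * 57^0.7163 = 32.17 m
Therefore the advance distance x = 32.17 m.


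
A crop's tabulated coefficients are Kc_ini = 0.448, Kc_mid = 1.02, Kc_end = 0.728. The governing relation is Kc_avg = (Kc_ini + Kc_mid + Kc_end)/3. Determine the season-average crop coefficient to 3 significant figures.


Kc_avg = (0.448 + 1.02 + 0.728)/3 = 0.732
Therefore the season-average crop coefficient = 0.732.


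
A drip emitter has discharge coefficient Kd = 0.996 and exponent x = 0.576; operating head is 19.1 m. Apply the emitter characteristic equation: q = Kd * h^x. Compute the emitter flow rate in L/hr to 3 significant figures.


q = 0.996 * 19.1^0.576 = 5.45 L/hr
Therefore the emitter flow rate = 5.45 L/hr.


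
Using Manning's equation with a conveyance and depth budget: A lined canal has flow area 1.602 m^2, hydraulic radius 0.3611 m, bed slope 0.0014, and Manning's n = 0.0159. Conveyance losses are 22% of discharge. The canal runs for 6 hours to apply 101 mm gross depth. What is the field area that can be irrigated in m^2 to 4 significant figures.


Approach: apply Manning's equation with a conveyance and depth budget, Q = (1/n)*A*R^(2/3)*S^(1/2); Q_field = Q*(1-loss); Area = Q_field*t/(d/1000).
Step 1 — canal discharge (Manning's equation):
  Q = (1/0.0159) * 1.602 * 0.3611^(2/3) * 0.0014^(1/2) = 1.91168 m^3/s
Step 2 — delivered flow: Q_field = 1.91168*(1 - 22/100) = 1.49111 m^3/s
Step 3 — volume delivered: V = 1.49111 * 6*3600 = 32207.9 m^3
Step 4 — area served: A = V / (depth/1000) = 32207.9 / 0.101 = 318900 m^2
Therefore the field area that can be irrigated = 318900 m^2.


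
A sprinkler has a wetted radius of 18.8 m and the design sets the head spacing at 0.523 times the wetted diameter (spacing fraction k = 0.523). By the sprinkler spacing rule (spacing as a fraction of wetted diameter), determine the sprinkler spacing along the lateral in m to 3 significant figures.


Approach: apply the sprinkler spacing rule (spacing as a fraction of wetted diameter), S = k*(2*R).
S = 0.523 * (2 * 18.8) = 19.7 m
Therefore the sprinkler spacing along the lateral = 19.7 m.


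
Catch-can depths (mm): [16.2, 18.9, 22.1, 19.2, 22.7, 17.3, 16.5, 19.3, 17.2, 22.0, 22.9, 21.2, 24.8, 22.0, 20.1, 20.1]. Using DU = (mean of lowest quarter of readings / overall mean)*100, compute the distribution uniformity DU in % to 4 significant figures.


sorted lowest 4 of 16: [16.2, 16.5, 17.2, 17.3] -> mean = 16.8000 mm
overall mean = 20.1562 mm
DU = (16.8000/20.1562)*100 = 83.35 %
Therefore the distribution uniformity DU = 83.35 %.


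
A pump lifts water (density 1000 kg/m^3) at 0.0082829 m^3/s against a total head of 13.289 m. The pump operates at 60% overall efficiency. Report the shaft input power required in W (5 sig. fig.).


Approach: apply hydraulic power then efficiency conversion, P = rho*g*Q*H; P_in = P/eta.
Step 1 — hydraulic power (P = rho*g*Q*H):
  P = 1000 * 9.81 * 0.0082829 * 13.289 = 1079.801 W
Step 2 — input power: P_in = P/eta = 1079.801 / 0.6 = 1799.7 W
Therefore the shaft input power required = 1799.7 W.


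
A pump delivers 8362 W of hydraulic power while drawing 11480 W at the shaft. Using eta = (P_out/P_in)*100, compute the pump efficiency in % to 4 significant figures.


eta = (8362 / 11480) * 100 = 72.84 %
Therefore the pump efficiency = 72.84 %.


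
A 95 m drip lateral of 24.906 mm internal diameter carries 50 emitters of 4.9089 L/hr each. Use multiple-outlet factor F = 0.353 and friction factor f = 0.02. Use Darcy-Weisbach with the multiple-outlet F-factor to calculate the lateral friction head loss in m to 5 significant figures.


Approach: apply Darcy-Weisbach with the multiple-outlet F-factor, Q = n*q/(3600*1000) m^3/s; v = Q/A; hf = F*f*(L/D)*(v^2/(2g)).
Q = 50*4.9089/(3600*1000) = 6.817917e-05 m^3/s
A = pi*(24.906e-3/2)^2 = 4.871894e-04 m^2, so v = Q/A = 0.1399439 m/s
hf = 0.353*0.02*(95/0.024906)*(0.1399439^2/(2*9.81)) = 0.026880 m
Therefore the lateral friction head loss = 0.026880 m.


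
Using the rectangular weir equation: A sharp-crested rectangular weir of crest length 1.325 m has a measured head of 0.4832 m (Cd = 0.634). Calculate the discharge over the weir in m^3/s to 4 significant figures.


Approach: apply the rectangular weir equation, Q = (2/3)*Cd*L*sqrt(2g)*H^1.5.
Q = (2/3)*0.634*1.325*sqrt(2*9.81)*0.4832^1.5 = 0.8332 m^3/s
Therefore the discharge over the weir = 0.8332 m^3/s.


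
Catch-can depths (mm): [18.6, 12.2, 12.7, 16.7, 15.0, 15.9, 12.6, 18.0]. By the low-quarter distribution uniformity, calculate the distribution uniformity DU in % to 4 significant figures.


Approach: apply the low-quarter distribution uniformity, DU = (mean of lowest quarter of readings / overall mean)*100.
sorted lowest 2 of 8: [12.2, 12.6] -> mean = 12.4000 mm
overall mean = 15.2125 mm
DU = (12.4000/15.2125)*100 = 81.51 %
Therefore the distribution uniformity DU = 81.51 %.


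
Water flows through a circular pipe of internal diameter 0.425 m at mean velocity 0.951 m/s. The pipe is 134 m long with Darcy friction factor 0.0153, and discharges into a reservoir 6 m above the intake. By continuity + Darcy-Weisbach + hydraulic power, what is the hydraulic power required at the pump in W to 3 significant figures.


Approach: apply continuity + Darcy-Weisbach + hydraulic power, Q = A*v; hf = f*(L/D)*(v^2/(2g)); H = static + hf; P = rho*g*Q*H.
Step 1 — flow rate (continuity, Q = A*v):
  A = pi*(0.425/2)^2 = 0.14186 m^2
  Q = 0.14186 * 0.951 = 0.13491 m^3/s
Step 2 — friction head loss (Darcy-Weisbach):
  hf = 0.0153 * (134/0.425) * (0.951^2 / (2*9.81))
  hf = 0.22237 m
Step 3 — total head: H = 6 + 0.22237 = 6.2224 m
Step 4 — hydraulic power (P = rho*g*Q*H):
  P = 1000 * 9.81 * 0.13491 * 6.2224 = 8240 W
Therefore the hydraulic power required at the pump = 8240 W.


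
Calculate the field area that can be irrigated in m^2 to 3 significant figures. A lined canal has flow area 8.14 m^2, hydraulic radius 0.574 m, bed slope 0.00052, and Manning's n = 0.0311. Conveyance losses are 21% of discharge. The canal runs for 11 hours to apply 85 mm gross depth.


Approach: apply Manning's equation with a conveyance and depth budget, Q = (1/n)*A*R^(2/3)*S^(1/2); Q_field = Q*(1-loss); Area = Q_field*t/(d/1000).
Step 1 — canal discharge (Manning's equation):
  Q = (1/0.0311) * 8.14 * 0.574^(2/3) * 0.00052^(1/2) = 4.1223 m^3/s
Step 2 — delivered flow: Q_field = 4.1223*(1 - 21/100) = 3.2566 m^3/s
Step 3 — volume delivered: V = 3.2566 * 11*3600 = 128960 m^3
Step 4 — area served: A = V / (depth/1000) = 128960 / 0.085 = 1520000 m^2
Therefore the field area that can be irrigated = 1520000 m^2.


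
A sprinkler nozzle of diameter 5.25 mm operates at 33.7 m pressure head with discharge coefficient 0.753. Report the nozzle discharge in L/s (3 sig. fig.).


Approach: apply the orifice equation, Q = Cd*A*sqrt(2*g*h), A = pi*(d/2)^2.
A = pi*(5.25e-3/2)^2 = 2.1648e-05 m^2
Q = 0.753 * 2.1648e-05 * sqrt(2*9.81*33.7) * 1000 = 0.419 L/s
Therefore the nozzle discharge = 0.419 L/s.


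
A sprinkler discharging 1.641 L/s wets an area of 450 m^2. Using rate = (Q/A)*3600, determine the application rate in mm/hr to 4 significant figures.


rate = (1.641 / 450) * 3600 = 13.13 mm/hr
Therefore the application rate = 13.13 mm/hr.


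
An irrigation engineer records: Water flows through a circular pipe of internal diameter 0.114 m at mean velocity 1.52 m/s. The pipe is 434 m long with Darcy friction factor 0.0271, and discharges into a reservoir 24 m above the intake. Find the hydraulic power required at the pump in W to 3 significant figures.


Approach: apply continuity + Darcy-Weisbach + hydraulic power, Q = A*v; hf = f*(L/D)*(v^2/(2g)); H = static + hf; P = rho*g*Q*H.
Step 1 — flow rate (continuity, Q = A*v):
  A = pi*(0.114/2)^2 = 0.010207 m^2
  Q = 0.010207 * 1.52 = 0.015515 m^3/s
Step 2 — friction head loss (Darcy-Weisbach):
  hf = 0.0271 * (434/0.114) * (1.52^2 / (2*9.81))
  hf = 12.149 m
Step 3 — total head: H = 24 + 12.149 = 36.149 m
Step 4 — hydraulic power (P = rho*g*Q*H):
  P = 1000 * 9.81 * 0.015515 * 36.149 = 5500 W
Therefore the hydraulic power required at the pump = 5500 W.


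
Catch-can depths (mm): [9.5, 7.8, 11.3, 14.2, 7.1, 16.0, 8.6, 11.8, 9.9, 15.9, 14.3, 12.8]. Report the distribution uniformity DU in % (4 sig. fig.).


Approach: apply the low-quarter distribution uniformity, DU = (mean of lowest quarter of readings / overall mean)*100.
sorted lowest 3 of 12: [7.1, 7.8, 8.6] -> mean = 7.83333 mm
overall mean = 11.6000 mm
DU = (7.83333/11.6000)*100 = 67.53 %
Therefore the distribution uniformity DU = 67.53 %.


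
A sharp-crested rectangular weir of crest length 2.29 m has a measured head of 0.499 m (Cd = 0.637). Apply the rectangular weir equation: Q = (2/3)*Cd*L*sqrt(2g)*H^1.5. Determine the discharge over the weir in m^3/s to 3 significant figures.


Q = (2/3)*0.637*2.29*sqrt(2*9.81)*0.499^1.5 = 1.52 m^3/s
Therefore the discharge over the weir = 1.52 m^3/s.


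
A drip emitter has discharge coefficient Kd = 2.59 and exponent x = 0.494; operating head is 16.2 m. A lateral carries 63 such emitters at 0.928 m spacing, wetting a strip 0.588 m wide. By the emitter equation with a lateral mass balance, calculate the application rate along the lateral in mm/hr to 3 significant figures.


Approach: apply the emitter equation with a lateral mass balance, q = Kd*h^x; Q = n*q; rate = Q/(n*spacing*width).
Step 1 — single emitter flow (q = Kd*h^x):
  q = 2.59 * 16.2^0.494 = 10.252 L/hr
Step 2 — total lateral flow: Q = 63 * 10.252 = 645.86 L/hr
Step 3 — wetted area: A = 63 * 0.928 * 0.588 = 34.377 m^2
Step 4 — application rate: Q/A = 645.86/34.377 = 18.8 mm/hr
Therefore the application rate along the lateral = 18.8 mm/hr.


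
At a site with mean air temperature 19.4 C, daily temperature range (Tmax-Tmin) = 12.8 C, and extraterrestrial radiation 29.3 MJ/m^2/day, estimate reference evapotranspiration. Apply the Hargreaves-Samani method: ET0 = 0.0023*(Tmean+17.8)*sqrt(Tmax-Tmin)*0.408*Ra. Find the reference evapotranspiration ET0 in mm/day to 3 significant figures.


ET0 = 0.0023*(19.4+17.8)*sqrt(12.8)*0.408*29.3 = 3.66 mm/day
Therefore the reference evapotranspiration ET0 = 3.66 mm/day.
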